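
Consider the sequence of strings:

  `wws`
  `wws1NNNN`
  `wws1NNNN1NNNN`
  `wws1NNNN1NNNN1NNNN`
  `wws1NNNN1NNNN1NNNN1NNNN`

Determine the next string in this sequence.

wws1NNNN1NNNN1NNNN1NNNN1NNNN

The strings grow by a fixed suffix 1NNNN each time.
So the next term is wws1NNNN1NNNN1NNNN1NNNN·1NNNN.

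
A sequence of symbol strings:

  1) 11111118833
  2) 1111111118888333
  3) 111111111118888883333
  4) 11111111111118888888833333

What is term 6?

111111111111111118888888888883333333

Each string has the form 1^{2n+3} 8^{2n-2} 3^{n}, where the shown terms are n = 2, 3, 4, 5.
Setting n = 7 gives 17, 12, 7 characters in each block.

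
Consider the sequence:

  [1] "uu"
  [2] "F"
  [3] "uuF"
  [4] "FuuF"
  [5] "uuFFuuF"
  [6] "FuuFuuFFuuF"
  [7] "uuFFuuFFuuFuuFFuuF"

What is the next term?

FuuFuuFFuuFuuFFuuFFuuFuuFFuuF

Each term (from the third on) is the two preceding terms concatenated in order: term 3 = uu·F = uuF.
Continuing: FuuFuuFFuuF · uuFFuuFFuuFuuFFuuF gives term 8.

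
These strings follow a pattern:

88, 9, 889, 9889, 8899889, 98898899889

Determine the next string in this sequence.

This is a Fibonacci-style word recurrence s(k) = s(k−2)·s(k−1): e.g. 88·9 = 889.
Continuing: 8899889 · 98898899889 gives term 7.

889988998898899889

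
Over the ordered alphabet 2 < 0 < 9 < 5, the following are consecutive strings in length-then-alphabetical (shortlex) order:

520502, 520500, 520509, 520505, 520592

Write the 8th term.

520595

Stepping forward 3 times from 520592: 520592 → 520590 → 520599, then the target.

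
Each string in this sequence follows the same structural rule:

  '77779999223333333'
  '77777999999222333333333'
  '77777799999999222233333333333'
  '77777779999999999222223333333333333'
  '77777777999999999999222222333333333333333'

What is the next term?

Each string has the form 7^{n+2} 9^{2n} 2^{n} 3^{2n+3}, where the shown terms are n = 2, 3, 4, 5, 6.
Setting n = 7 gives 9, 14, 7, 17 characters in each block.

77777777799999999999999222222233333333333333333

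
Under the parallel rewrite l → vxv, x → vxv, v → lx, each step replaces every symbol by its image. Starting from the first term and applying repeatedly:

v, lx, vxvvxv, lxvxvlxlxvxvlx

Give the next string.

Applying the rule to each of the 14 symbols of lxvxvlxlxvxvlx gives the pieces vxv vxv lx vxv lx vxv vxv vxv vxv lx vxv lx vxv vxv, which concatenate to the answer.

vxvvxvlxvxvlxvxvvxvvxvvxvlxvxvlxvxvvxv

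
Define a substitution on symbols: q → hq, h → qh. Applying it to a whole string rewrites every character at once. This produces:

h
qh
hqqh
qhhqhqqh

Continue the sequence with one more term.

Rewriting each symbol of qhhqhqqh: q→hq, h→qh, h→qh, q→hq, h→qh, q→hq, q→hq, h→qh, which concatenates to hq qh qh hq qh hq hq qh.

hqqhqhhqqhhqhqqh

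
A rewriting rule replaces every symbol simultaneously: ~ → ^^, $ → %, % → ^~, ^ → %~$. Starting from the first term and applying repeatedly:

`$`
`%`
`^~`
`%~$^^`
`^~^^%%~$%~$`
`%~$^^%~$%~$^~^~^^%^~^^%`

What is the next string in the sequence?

Replace each of the 23 characters of %~$^^%~$%~$^~^~^^%^~^^% in place — ^~ ^^ % %~$ %~$ ^~ ^^ % ^~ ^^ % %~$ ^^ %~$ ^^ %~$ %~$ ^~ %~$ ^^ %~$ %~$ ^~ — and concatenate.

^~^^%%~$%~$^~^^%^~^^%%~$^^%~$^^%~$%~$^~%~$^^%~$%~$^~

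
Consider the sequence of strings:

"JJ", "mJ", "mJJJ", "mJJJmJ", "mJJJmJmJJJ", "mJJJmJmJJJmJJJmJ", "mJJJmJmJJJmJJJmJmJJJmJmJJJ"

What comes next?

This is a Fibonacci-style word recurrence s(k) = s(k−1)·s(k−2): e.g. mJ·JJ = mJJJ.
So term 8 is mJJJmJmJJJmJJJmJmJJJmJmJJJ·mJJJmJmJJJmJJJmJ.

mJJJmJmJJJmJJJmJmJJJmJmJJJmJJJmJmJJJmJJJmJ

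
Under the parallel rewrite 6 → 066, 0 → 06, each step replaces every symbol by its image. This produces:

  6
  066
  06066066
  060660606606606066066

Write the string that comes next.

0606606066066060660606606606066066060660606606606066066

Replace each of the 21 characters of 060660606606606066066 in place — 06 066 06 066 066 06 066 06 066 066 06 066 066 06 066 06 066 066 06 066 066 — and concatenate.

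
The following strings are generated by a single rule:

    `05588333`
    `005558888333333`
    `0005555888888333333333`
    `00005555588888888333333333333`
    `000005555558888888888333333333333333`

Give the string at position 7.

00000005555555588888888888888333333333333333333333

Each string has the form 0^{n} 5^{n+1} 8^{2n} 3^{3n} (n = 1, 2, …).
Setting n = 7 gives 7, 8, 14, 21 characters in each block.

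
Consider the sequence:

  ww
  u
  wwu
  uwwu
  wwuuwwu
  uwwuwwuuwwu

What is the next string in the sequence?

Each term (from the third on) is the two preceding terms concatenated in order: term 3 = ww·u = wwu.
So term 7 is wwuuwwu·uwwuwwuuwwu.

wwuuwwuuwwuwwuuwwu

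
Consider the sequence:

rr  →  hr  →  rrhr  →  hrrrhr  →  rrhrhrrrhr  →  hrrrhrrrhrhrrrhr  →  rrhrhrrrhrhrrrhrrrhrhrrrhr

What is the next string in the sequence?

Each term (from the third on) is the two preceding terms concatenated in order: term 3 = rr·hr = rrhr.
The next term joins hrrrhrrrhrhrrrhr and rrhrhrrrhrhrrrhrrrhrhrrrhr.

hrrrhrrrhrhrrrhrrrhrhrrrhrhrrrhrrrhrhrrrhr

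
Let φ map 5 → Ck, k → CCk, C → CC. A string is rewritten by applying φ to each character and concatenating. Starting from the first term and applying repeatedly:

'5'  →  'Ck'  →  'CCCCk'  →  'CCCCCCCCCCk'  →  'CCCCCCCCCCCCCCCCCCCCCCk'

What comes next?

Applying the rule to each of the 23 symbols of CCCCCCCCCCCCCCCCCCCCCCk gives the pieces CC CC CC CC CC CC CC CC CC CC CC CC CC CC CC CC CC CC CC CC CC CC CCk, which concatenate to the answer.

CCCCCCCCCCCCCCCCCCCCCCCCCCCCCCCCCCCCCCCCCCCCCCk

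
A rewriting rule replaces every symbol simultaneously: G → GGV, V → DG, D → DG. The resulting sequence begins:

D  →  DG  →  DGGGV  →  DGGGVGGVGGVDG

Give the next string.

DGGGVGGVGGVDGGGVGGVDGGGVGGVDGDGGGV

Applying the rule to each of the 13 symbols of DGGGVGGVGGVDG gives the pieces DG GGV GGV GGV DG GGV GGV DG GGV GGV DG DG GGV, which concatenate to the answer.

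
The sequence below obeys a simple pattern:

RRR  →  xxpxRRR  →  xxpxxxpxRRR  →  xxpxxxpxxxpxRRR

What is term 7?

xxpxxxpxxxpxxxpxxxpxxxpxRRR

Every step adds xxpx at the front: s(k+1) = xxpx·s(k).
From xxpxxxpxxxpxRRR, 3 further steps: xxpxxxpxxxpxRRR → xxpxxxpxxxpxxxpxRRR → xxpxxxpxxxpxxxpxxxpxRRR → (answer).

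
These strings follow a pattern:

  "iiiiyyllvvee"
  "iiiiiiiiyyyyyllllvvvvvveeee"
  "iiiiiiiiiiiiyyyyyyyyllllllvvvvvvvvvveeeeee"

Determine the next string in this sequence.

iiiiiiiiiiiiiiiiyyyyyyyyyyyllllllllvvvvvvvvvvvvvveeeeeeee

Each string has the form i^{4n} y^{3n-1} l^{2n} v^{4n-2} e^{2n} (n = 1, 2, …).
At n = 4 the blocks have lengths 16, 11, 8, 14, 8.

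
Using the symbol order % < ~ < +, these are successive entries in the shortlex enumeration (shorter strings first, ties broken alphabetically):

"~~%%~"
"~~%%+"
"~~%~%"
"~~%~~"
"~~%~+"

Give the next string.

Treat ~~%~+ as a base-3 numeral over the given alphabet and add one, carrying through any trailing +'s.

~~%+%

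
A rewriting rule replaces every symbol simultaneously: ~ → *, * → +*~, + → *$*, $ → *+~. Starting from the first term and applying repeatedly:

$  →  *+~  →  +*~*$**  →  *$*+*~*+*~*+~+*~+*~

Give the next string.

φ(*$*+*~*+*~*+~+*~+*~) expands symbol-by-symbol to +*~ *+~ +*~ *$* +*~ * +*~ *$* +*~ * +*~ *$* * *$* +*~ * *$* +*~ *; joining the 19 pieces gives the next term.

+*~*+~+*~*$*+*~*+*~*$*+*~*+*~*$***$*+*~**$*+*~*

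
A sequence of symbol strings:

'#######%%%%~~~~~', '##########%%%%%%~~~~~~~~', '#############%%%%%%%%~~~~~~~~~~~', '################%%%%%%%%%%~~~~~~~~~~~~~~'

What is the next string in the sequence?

Reading off run lengths: # runs 7, 10, 13, 16; % runs 4, 6, 8, 10; ~ runs 5, 8, 11, 14 — each is linear in n, where the shown terms are n = 2, 3, 4, 5.
For the next term, n = 6, so the run lengths are 19, 12, 17.

###################%%%%%%%%%%%%~~~~~~~~~~~~~~~~~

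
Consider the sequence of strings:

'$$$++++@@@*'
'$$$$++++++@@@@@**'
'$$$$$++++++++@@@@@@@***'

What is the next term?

$$$$$$++++++++++@@@@@@@@@****

Reading off run lengths: $ runs 3, 4, 5; + runs 4, 6, 8; @ runs 3, 5, 7; * runs 1, 2, 3 — each is linear in n (n = 1, 2, …).
For the next term, n = 4, so the run lengths are 6, 10, 9, 4.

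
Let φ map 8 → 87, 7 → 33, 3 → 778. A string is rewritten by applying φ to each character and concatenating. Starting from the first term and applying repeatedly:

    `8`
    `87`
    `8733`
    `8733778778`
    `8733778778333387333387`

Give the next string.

Applying the rule to each of the 22 symbols of 8733778778333387333387 gives the pieces 87 33 778 778 33 33 87 33 33 87 778 778 778 778 87 33 778 778 778 778 87 33, which concatenate to the answer.

873377877833338733338777877877877887337787787787788733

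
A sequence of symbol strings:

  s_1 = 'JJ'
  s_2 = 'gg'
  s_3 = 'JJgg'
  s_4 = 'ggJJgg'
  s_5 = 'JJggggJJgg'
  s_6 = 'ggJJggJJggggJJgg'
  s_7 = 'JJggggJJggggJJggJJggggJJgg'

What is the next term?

From term 3 onward, concatenate the second-to-last term with the last: JJ·gg = JJgg, gg·JJgg = ggJJgg, …
So term 8 is ggJJggJJggggJJgg·JJggggJJggggJJggJJggggJJgg.

ggJJggJJggggJJggJJggggJJggggJJggJJggggJJgg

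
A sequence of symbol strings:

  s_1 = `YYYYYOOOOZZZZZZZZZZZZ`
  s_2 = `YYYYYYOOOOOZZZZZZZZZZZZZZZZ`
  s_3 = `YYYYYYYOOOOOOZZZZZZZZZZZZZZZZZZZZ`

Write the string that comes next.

YYYYYYYYOOOOOOOZZZZZZZZZZZZZZZZZZZZZZZZ

Reading off run lengths: Y runs 5, 6, 7; O runs 4, 5, 6; Z runs 12, 16, 20 — each is linear in n, where the shown terms are n = 3, 4, 5.
Setting n = 6 gives 8, 7, 24 characters in each block.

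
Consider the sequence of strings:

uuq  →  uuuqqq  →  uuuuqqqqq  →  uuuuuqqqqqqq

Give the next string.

Term n consists of n+1 u's, followed by 2n-1 q's (n = 1, 2, …).
Setting n = 5 gives 6, 9 characters in each block.

uuuuuuqqqqqqqqq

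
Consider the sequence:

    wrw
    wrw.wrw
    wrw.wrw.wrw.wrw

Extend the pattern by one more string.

wrw.wrw.wrw.wrw.wrw.wrw.wrw.wrw

s(k+1) = s(k)·.·s(k) — each term doubles the last with '.' between the halves.
One more doubling of wrw.wrw.wrw.wrw gives the answer.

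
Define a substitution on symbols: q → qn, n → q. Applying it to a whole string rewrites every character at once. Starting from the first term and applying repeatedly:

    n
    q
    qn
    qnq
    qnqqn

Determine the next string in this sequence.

qnqqnqnq

Apply φ to qnqqn symbol by symbol: q→qn, n→q, q→qn, q→qn, n→q; joined: qn q qn qn q.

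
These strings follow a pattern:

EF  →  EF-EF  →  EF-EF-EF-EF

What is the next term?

Every step duplicates the string with '-' between the halves.
One more doubling of EF-EF-EF-EF gives the answer.

EF-EF-EF-EF-EF-EF-EF-EF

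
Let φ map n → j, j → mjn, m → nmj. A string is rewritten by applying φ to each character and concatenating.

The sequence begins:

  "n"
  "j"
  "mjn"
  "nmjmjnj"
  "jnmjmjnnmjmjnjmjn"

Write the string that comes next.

Applying the rule to each of the 17 symbols of jnmjmjnnmjmjnjmjn gives the pieces mjn j nmj mjn nmj mjn j j nmj mjn nmj mjn j mjn nmj mjn j, which concatenate to the answer.

mjnjnmjmjnnmjmjnjjnmjmjnnmjmjnjmjnnmjmjnj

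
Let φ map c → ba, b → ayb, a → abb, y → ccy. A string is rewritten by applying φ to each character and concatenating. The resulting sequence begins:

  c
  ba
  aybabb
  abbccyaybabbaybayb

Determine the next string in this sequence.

abbaybaybbabaccyabbccyaybabbaybaybabbccyaybabbccyayb

Applying the rule to each of the 18 symbols of abbccyaybabbaybayb gives the pieces abb ayb ayb ba ba ccy abb ccy ayb abb ayb ayb abb ccy ayb abb ccy ayb, which concatenate to the answer.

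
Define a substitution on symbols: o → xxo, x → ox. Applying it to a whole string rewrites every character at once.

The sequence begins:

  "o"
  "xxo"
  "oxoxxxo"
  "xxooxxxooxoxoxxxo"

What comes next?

oxoxxxoxxooxoxoxxxoxxooxxxooxxxooxoxoxxxo

Replace each of the 17 characters of xxooxxxooxoxoxxxo in place — ox ox xxo xxo ox ox ox xxo xxo ox xxo ox xxo ox ox ox xxo — and concatenate.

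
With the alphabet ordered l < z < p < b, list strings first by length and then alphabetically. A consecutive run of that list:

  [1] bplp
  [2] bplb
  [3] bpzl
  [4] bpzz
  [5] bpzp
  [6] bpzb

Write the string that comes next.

bppl

Treat bpzb as a base-4 numeral over the given alphabet and add one, carrying through any trailing b's.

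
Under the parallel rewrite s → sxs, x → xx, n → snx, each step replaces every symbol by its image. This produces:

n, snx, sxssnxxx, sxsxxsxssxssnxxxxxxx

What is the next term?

Replace each of the 20 characters of sxsxxsxssxssnxxxxxxx in place — sxs xx sxs xx xx sxs xx sxs sxs xx sxs sxs snx xx xx xx xx xx xx xx — and concatenate.

sxsxxsxsxxxxsxsxxsxssxsxxsxssxssnxxxxxxxxxxxxxxx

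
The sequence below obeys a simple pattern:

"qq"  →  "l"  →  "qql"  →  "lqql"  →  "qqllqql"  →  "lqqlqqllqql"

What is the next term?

qqllqqllqqlqqllqql

From term 3 onward, concatenate the second-to-last term with the last: qq·l = qql, l·qql = lqql, …
So term 7 is qqllqql·lqqlqqllqql.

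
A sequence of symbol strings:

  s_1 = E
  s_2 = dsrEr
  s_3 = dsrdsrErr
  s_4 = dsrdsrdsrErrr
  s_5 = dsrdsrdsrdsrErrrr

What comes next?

Each term wraps the previous one in dsr on the left and r on the right.
One more step from dsrdsrdsrdsrErrrr gives the answer.

dsrdsrdsrdsrdsrErrrrr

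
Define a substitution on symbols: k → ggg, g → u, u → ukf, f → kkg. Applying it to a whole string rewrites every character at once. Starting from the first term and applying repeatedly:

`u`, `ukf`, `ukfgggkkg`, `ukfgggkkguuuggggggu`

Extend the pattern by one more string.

ukfgggkkguuugggggguukfukfukfuuuuuuukf

Replace each of the 19 characters of ukfgggkkguuuggggggu in place — ukf ggg kkg u u u ggg ggg u ukf ukf ukf u u u u u u ukf — and concatenate.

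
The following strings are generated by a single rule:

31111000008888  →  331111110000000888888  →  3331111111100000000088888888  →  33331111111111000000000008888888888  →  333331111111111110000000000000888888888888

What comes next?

The n-th term is n-1 3's then 2n 1's then 2n+1 0's then 2n 8's, where the shown terms are n = 2, 3, 4, 5, 6.
At n = 7 the blocks have lengths 6, 14, 15, 14.

3333331111111111111100000000000000088888888888888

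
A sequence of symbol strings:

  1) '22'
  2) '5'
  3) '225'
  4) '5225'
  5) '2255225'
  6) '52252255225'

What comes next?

Each term (from the third on) is the two preceding terms concatenated in order: term 3 = 22·5 = 225.
The next term joins 2255225 and 52252255225.

225522552252255225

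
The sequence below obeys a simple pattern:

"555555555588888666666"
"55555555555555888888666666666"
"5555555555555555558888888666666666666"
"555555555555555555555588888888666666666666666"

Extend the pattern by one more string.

55555555555555555555555555888888888666666666666666666

Each string has the form 5^{4n+2} 8^{n+3} 6^{3n}, where the shown terms are n = 2, 3, 4, 5.
For the next term, n = 6, so the run lengths are 26, 9, 18.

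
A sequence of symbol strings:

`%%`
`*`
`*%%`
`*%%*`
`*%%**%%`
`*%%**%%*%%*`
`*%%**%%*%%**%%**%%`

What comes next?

This is a Fibonacci-style word recurrence s(k) = s(k−1)·s(k−2): e.g. *·%% = *%%.
So term 8 is *%%**%%*%%**%%**%%·*%%**%%*%%*.

*%%**%%*%%**%%**%%*%%**%%*%%*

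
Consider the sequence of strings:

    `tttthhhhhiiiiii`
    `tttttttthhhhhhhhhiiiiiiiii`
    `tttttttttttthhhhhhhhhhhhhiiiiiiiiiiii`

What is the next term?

tttttttttttttttthhhhhhhhhhhhhhhhhiiiiiiiiiiiiiii

Reading off run lengths: t runs 4, 8, 12; h runs 5, 9, 13; i runs 6, 9, 12 — each is linear in n (n = 1, 2, …).
Setting n = 4 gives 16, 17, 15 characters in each block.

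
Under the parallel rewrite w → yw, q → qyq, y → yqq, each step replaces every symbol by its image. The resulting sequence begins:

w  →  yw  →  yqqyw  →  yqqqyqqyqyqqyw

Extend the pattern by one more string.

yqqqyqqyqqyqyqqqyqqyqyqqqyqyqqqyqqyqyqqyw

φ(yqqqyqqyqyqqyw) expands symbol-by-symbol to yqq qyq qyq qyq yqq qyq qyq yqq qyq yqq qyq qyq yqq yw; joining the 14 pieces gives the next term.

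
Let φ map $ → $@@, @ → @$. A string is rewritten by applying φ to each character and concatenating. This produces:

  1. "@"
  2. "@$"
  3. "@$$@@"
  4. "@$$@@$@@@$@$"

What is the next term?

@$$@@$@@@$@$$@@@$@$@$$@@@$$@@

Expanding @$$@@$@@@$@$: @→@$, $→$@@, $→$@@, @→@$, @→@$, $→$@@, @→@$, @→@$, @→@$, $→$@@, @→@$, $→$@@. Concatenated: @$ $@@ $@@ @$ @$ $@@ @$ @$ @$ $@@ @$ $@@.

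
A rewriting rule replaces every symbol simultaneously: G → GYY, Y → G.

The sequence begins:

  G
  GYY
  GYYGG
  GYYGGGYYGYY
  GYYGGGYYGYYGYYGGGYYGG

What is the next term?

Rewriting the 21 symbols of GYYGGGYYGYYGYYGGGYYGG one by one yields GYY G G GYY GYY GYY G G GYY G G GYY G G GYY GYY GYY G G GYY GYY; concatenated:

GYYGGGYYGYYGYYGGGYYGGGYYGGGYYGYYGYYGGGYYGYY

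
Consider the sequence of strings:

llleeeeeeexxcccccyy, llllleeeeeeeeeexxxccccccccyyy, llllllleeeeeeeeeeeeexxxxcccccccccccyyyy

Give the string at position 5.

llllllllllleeeeeeeeeeeeeeeeeeexxxxxxcccccccccccccccccyyyyyy

The n-th term is 2n-1 l's then 3n+1 e's then n x's then 3n-1 c's then n y's, where the shown terms are n = 2, 3, 4.
For term 5, n = 6, so the run lengths are 11, 19, 6, 17, 6.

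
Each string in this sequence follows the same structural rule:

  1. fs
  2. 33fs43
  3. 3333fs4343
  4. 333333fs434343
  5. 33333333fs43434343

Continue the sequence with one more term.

s(k+1) = 33·s(k)·43, so each term gains 33 as a prefix and 43 as a suffix.
One more step from 33333333fs43434343 gives the answer.

3333333333fs4343434343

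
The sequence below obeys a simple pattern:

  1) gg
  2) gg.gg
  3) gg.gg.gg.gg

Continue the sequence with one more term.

s(k+1) = s(k)·.·s(k) — each term doubles the last with '.' between the halves.
One more doubling of gg.gg.gg.gg gives the answer.

gg.gg.gg.gg.gg.gg.gg.gg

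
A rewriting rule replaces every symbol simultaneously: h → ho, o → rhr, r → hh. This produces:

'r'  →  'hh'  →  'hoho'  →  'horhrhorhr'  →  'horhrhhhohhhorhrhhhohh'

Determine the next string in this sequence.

Replace each of the 22 characters of horhrhhhohhhorhrhhhohh in place — ho rhr hh ho hh ho ho ho rhr ho ho ho rhr hh ho hh ho ho ho rhr ho ho — and concatenate.

horhrhhhohhhohohorhrhohohorhrhhhohhhohohorhrhoho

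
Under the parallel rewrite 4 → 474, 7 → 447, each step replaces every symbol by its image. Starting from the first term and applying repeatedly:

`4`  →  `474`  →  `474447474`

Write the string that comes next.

474447474474474447474447474

Apply φ to 474447474 symbol by symbol: 4→474, 7→447, 4→474, 4→474, 4→474, 7→447, 4→474, 7→447, 4→474; joined: 474 447 474 474 474 447 474 447 474.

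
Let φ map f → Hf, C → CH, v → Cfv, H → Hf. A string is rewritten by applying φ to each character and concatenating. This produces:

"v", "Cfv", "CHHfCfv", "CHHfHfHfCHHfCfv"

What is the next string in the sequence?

CHHfHfHfHfHfHfHfCHHfHfHfCHHfCfv

Applying the rule to each of the 15 symbols of CHHfHfHfCHHfCfv gives the pieces CH Hf Hf Hf Hf Hf Hf Hf CH Hf Hf Hf CH Hf Cfv, which concatenate to the answer.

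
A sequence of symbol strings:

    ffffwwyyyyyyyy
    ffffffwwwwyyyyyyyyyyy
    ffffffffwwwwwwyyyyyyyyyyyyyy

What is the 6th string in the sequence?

ffffffffffffffwwwwwwwwwwwwyyyyyyyyyyyyyyyyyyyyyyy

Each string has the form f^{2n} w^{2n-2} y^{3n+2}, where the shown terms are n = 2, 3, 4.
For term 6, n = 7, so the run lengths are 14, 12, 23.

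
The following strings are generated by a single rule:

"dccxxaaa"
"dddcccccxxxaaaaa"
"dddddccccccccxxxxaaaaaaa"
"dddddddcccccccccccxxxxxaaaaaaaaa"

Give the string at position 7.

dddddddddddddccccccccccccccccccccxxxxxxxxaaaaaaaaaaaaaaa

Each string has the form d^{2n-1} c^{3n-1} x^{n+1} a^{2n+1} (n = 1, 2, …).
For term 7, n = 7, so the run lengths are 13, 20, 8, 15.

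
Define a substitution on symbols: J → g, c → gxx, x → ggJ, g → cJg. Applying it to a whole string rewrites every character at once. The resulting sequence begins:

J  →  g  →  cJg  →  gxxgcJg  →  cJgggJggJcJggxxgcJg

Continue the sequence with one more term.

gxxgcJgcJgcJggcJgcJgggxxgcJgcJgggJggJcJggxxgcJg

Applying the rule to each of the 19 symbols of cJgggJggJcJggxxgcJg gives the pieces gxx g cJg cJg cJg g cJg cJg g gxx g cJg cJg ggJ ggJ cJg gxx g cJg, which concatenate to the answer.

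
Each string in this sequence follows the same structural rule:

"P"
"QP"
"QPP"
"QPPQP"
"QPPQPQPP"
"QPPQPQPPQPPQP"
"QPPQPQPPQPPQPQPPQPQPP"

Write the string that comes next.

QPPQPQPPQPPQPQPPQPQPPQPPQPQPPQPPQP

Each term (from the third on) is the previous term followed by the one before it: term 3 = QP·P = QPP.
So term 8 is QPPQPQPPQPPQPQPPQPQPP·QPPQPQPPQPPQP.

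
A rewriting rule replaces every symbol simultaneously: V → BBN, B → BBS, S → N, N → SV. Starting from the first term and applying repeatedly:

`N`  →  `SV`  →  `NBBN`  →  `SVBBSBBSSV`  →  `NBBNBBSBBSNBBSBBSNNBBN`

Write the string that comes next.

φ(NBBNBBSBBSNBBSBBSNNBBN) expands symbol-by-symbol to SV BBS BBS SV BBS BBS N BBS BBS N SV BBS BBS N BBS BBS N SV SV BBS BBS SV; joining the 22 pieces gives the next term.

SVBBSBBSSVBBSBBSNBBSBBSNSVBBSBBSNBBSBBSNSVSVBBSBBSSV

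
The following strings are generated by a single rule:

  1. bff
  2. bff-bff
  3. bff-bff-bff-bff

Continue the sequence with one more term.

s(k+1) = s(k)·-·s(k) — each term doubles the last with '-' between the halves.
One more doubling of bff-bff-bff-bff gives the answer.

bff-bff-bff-bff-bff-bff-bff-bff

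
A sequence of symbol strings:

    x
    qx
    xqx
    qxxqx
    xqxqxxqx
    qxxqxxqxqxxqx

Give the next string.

From term 3 onward, concatenate the second-to-last term with the last: x·qx = xqx, qx·xqx = qxxqx, …
Continuing: xqxqxxqx · qxxqxxqxqxxqx gives term 7.

xqxqxxqxqxxqxxqxqxxqx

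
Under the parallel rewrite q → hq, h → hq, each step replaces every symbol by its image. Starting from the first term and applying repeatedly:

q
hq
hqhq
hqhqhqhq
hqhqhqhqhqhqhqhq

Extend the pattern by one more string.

Replace each of the 16 characters of hqhqhqhqhqhqhqhq in place — hq hq hq hq hq hq hq hq hq hq hq hq hq hq hq hq — and concatenate.

hqhqhqhqhqhqhqhqhqhqhqhqhqhqhqhq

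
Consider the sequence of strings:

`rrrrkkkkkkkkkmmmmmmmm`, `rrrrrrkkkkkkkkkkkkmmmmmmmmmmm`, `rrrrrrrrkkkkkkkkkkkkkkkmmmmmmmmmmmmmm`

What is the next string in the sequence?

rrrrrrrrrrkkkkkkkkkkkkkkkkkkmmmmmmmmmmmmmmmmm

Each string has the form r^{2n-2} k^{3n} m^{3n-1}, where the shown terms are n = 3, 4, 5.
At n = 6 the blocks have lengths 10, 18, 17.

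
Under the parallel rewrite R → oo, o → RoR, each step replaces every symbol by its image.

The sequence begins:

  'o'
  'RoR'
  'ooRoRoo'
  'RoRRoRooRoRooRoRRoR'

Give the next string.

Rewriting the 19 symbols of RoRRoRooRoRooRoRRoR one by one yields oo RoR oo oo RoR oo RoR RoR oo RoR oo RoR RoR oo RoR oo oo RoR oo; concatenated:

ooRoRooooRoRooRoRRoRooRoRooRoRRoRooRoRooooRoRoo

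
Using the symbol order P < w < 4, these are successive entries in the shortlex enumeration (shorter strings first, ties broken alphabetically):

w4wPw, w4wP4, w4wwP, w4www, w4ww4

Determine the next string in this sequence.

Treat w4ww4 as a base-3 numeral over the given alphabet and add one, carrying through any trailing 4's.

w4w4P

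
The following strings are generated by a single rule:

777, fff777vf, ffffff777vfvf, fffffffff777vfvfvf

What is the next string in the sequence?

ffffffffffff777vfvfvfvf

Each term wraps the previous one in fff on the left and vf on the right.
One more step from fffffffff777vfvfvf gives the answer.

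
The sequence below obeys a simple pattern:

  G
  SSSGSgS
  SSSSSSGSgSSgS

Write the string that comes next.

Every step adds SSS to the front and SgS to the end of the previous string.
Applying this once more to SSSSSSGSgSSgS:

SSSSSSSSSGSgSSgSSgS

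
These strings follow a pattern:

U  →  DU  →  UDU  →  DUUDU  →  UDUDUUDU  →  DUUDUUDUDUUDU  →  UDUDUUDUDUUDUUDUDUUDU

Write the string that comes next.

Each term (from the third on) is the two preceding terms concatenated in order: term 3 = U·DU = UDU.
Continuing: DUUDUUDUDUUDU · UDUDUUDUDUUDUUDUDUUDU gives term 8.

DUUDUUDUDUUDUUDUDUUDUDUUDUUDUDUUDU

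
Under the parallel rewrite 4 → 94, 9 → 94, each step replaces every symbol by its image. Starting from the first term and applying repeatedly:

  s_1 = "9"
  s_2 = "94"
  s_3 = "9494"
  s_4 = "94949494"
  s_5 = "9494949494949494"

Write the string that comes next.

Replace each of the 16 characters of 9494949494949494 in place — 94 94 94 94 94 94 94 94 94 94 94 94 94 94 94 94 — and concatenate.

94949494949494949494949494949494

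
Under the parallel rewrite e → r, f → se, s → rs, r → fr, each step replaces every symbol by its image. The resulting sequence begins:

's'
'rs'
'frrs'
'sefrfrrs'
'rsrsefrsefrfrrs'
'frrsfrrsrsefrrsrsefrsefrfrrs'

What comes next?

sefrfrrssefrfrrsfrrsrsefrfrrsfrrsrsefrrsrsefrsefrfrrs

φ(frrsfrrsrsefrrsrsefrsefrfrrs) expands symbol-by-symbol to se fr fr rs se fr fr rs fr rs r se fr fr rs fr rs r se fr rs r se fr se fr fr rs; joining the 28 pieces gives the next term.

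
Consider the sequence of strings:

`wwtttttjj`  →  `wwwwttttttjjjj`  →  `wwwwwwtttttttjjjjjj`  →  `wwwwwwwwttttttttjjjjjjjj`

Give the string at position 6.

wwwwwwwwwwwwttttttttttjjjjjjjjjjjj

Term n consists of 2n-2 w's, followed by n+3 t's, followed by 2n-2 j's, where the shown terms are n = 2, 3, 4, 5.
At n = 7 the blocks have lengths 12, 10, 12.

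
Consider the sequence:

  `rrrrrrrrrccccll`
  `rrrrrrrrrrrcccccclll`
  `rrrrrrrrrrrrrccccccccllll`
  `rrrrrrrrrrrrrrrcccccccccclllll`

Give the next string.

rrrrrrrrrrrrrrrrrccccccccccccllllll

Each string has the form r^{2n+3} c^{2n-2} l^{n-1}, where the shown terms are n = 3, 4, 5, 6.
Setting n = 7 gives 17, 12, 6 characters in each block.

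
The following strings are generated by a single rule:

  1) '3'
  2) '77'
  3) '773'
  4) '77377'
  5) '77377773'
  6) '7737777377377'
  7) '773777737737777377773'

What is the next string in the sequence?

7737777377377773777737737777377377

From term 3 onward, concatenate the last term with the second-to-last: 77·3 = 773, 773·77 = 77377, …
So term 8 is 773777737737777377773·7737777377377.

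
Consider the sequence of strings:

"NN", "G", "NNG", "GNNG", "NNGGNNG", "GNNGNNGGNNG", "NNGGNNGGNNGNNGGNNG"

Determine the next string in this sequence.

GNNGNNGGNNGNNGGNNGGNNGNNGGNNG

This is a Fibonacci-style word recurrence s(k) = s(k−2)·s(k−1): e.g. NN·G = NNG.
So term 8 is GNNGNNGGNNG·NNGGNNGGNNGNNGGNNG.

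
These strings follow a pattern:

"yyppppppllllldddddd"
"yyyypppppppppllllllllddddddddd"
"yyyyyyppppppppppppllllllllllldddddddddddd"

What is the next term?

Reading off run lengths: y runs 2, 4, 6; p runs 6, 9, 12; l runs 5, 8, 11; d runs 6, 9, 12 — each is linear in n, where the shown terms are n = 2, 3, 4.
For the next term, n = 5, so the run lengths are 8, 15, 14, 15.

yyyyyyyypppppppppppppppllllllllllllllddddddddddddddd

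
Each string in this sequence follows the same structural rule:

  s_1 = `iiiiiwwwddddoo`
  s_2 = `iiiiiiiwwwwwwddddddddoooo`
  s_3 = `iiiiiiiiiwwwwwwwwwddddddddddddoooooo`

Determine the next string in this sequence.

iiiiiiiiiiiwwwwwwwwwwwwddddddddddddddddoooooooo

The n-th term is 2n+3 i's then 3n w's then 4n d's then 2n o's (n = 1, 2, …).
Setting n = 4 gives 11, 12, 16, 8 characters in each block.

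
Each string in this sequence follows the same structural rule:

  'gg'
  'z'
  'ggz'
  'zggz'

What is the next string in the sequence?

ggzzggz

This is a Fibonacci-style word recurrence s(k) = s(k−2)·s(k−1): e.g. gg·z = ggz.
So term 5 is ggz·zggz.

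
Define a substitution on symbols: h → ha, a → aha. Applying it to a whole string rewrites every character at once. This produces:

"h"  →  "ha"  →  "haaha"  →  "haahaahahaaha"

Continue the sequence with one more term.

Applying the rule to each of the 13 symbols of haahaahahaaha gives the pieces ha aha aha ha aha aha ha aha ha aha aha ha aha, which concatenate to the answer.

haahaahahaahaahahaahahaahaahahaaha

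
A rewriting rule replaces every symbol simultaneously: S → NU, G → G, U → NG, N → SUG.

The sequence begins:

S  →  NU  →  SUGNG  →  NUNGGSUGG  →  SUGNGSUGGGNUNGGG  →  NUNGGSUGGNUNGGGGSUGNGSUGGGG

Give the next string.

φ(NUNGGSUGGNUNGGGGSUGNGSUGGGG) expands symbol-by-symbol to SUG NG SUG G G NU NG G G SUG NG SUG G G G G NU NG G SUG G NU NG G G G G; joining the 27 pieces gives the next term.

SUGNGSUGGGNUNGGGSUGNGSUGGGGGNUNGGSUGGNUNGGGGG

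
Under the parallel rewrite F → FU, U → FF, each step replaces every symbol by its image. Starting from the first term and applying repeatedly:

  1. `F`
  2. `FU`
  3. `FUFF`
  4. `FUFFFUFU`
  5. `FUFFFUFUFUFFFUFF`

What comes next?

FUFFFUFUFUFFFUFFFUFFFUFUFUFFFUFU

Replace each of the 16 characters of FUFFFUFUFUFFFUFF in place — FU FF FU FU FU FF FU FF FU FF FU FU FU FF FU FU — and concatenate.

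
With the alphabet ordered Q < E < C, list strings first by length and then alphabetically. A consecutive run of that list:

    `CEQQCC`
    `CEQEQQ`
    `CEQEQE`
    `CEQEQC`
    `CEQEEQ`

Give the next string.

The successor of CEQEEQ increments the rightmost position that isn't already C and resets every position after it to Q.

CEQEEE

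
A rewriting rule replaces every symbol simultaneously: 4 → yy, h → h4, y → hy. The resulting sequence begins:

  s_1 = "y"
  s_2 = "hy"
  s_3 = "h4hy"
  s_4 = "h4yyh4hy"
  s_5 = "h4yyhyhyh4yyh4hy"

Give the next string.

φ(h4yyhyhyh4yyh4hy) expands symbol-by-symbol to h4 yy hy hy h4 hy h4 hy h4 yy hy hy h4 yy h4 hy; joining the 16 pieces gives the next term.

h4yyhyhyh4hyh4hyh4yyhyhyh4yyh4hy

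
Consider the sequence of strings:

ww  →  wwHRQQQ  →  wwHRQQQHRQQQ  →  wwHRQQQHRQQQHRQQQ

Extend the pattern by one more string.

Each term is the previous one with HRQQQ appended.
Applying this once more to wwHRQQQHRQQQHRQQQ:

wwHRQQQHRQQQHRQQQHRQQQ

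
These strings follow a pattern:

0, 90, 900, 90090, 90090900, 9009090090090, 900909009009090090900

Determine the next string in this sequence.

This is a Fibonacci-style word recurrence s(k) = s(k−1)·s(k−2): e.g. 90·0 = 900.
Continuing: 900909009009090090900 · 9009090090090 gives term 8.

9009090090090900909009009090090090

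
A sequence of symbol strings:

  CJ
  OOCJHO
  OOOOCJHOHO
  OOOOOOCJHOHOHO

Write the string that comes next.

Each term wraps the previous one in OO on the left and HO on the right.
One more step from OOOOOOCJHOHOHO gives the answer.

OOOOOOOOCJHOHOHOHO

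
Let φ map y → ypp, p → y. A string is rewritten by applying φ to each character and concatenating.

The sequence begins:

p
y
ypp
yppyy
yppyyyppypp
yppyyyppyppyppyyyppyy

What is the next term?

yppyyyppyppyppyyyppyyyppyyyppyppyppyyyppypp

φ(yppyyyppyppyppyyyppyy) expands symbol-by-symbol to ypp y y ypp ypp ypp y y ypp y y ypp y y ypp ypp ypp y y ypp ypp; joining the 21 pieces gives the next term.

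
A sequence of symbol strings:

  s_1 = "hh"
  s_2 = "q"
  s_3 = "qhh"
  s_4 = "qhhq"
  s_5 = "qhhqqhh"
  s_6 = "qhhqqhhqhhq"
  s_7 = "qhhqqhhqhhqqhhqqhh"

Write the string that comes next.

qhhqqhhqhhqqhhqqhhqhhqqhhqhhq

Each term (from the third on) is the previous term followed by the one before it: term 3 = q·hh = qhh.
The next term joins qhhqqhhqhhqqhhqqhh and qhhqqhhqhhq.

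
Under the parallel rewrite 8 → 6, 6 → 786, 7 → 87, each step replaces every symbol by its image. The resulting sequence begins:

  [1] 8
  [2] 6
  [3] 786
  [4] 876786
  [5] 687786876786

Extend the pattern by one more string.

Rewriting each symbol of 687786876786: 6→786, 8→6, 7→87, 7→87, 8→6, 6→786, 8→6, 7→87, 6→786, 7→87, 8→6, 6→786, which concatenates to 786 6 87 87 6 786 6 87 786 87 6 786.

786687876786687786876786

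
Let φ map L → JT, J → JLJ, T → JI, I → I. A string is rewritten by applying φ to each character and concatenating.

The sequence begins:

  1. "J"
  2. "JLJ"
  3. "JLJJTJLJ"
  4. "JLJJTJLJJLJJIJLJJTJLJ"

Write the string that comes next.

Rewriting the 21 symbols of JLJJTJLJJLJJIJLJJTJLJ one by one yields JLJ JT JLJ JLJ JI JLJ JT JLJ JLJ JT JLJ JLJ I JLJ JT JLJ JLJ JI JLJ JT JLJ; concatenated:

JLJJTJLJJLJJIJLJJTJLJJLJJTJLJJLJIJLJJTJLJJLJJIJLJJTJLJ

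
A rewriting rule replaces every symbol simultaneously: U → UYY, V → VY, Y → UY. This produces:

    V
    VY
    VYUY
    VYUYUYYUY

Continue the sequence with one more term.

VYUYUYYUYUYYUYUYUYYUY

Apply φ to VYUYUYYUY symbol by symbol: V→VY, Y→UY, U→UYY, Y→UY, U→UYY, Y→UY, Y→UY, U→UYY, Y→UY; joined: VY UY UYY UY UYY UY UY UYY UY.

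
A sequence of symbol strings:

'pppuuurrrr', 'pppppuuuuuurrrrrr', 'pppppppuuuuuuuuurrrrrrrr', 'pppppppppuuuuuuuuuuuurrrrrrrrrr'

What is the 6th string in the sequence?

pppppppppppppuuuuuuuuuuuuuuuuuurrrrrrrrrrrrrr

Term n consists of 2n+1 p's, followed by 3n u's, followed by 2n+2 r's (n = 1, 2, …).
Setting n = 6 gives 13, 18, 14 characters in each block.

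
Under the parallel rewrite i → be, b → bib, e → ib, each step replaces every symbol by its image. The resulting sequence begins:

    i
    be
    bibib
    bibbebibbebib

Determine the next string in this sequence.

Replace each of the 13 characters of bibbebibbebib in place — bib be bib bib ib bib be bib bib ib bib be bib — and concatenate.

bibbebibbibibbibbebibbibibbibbebib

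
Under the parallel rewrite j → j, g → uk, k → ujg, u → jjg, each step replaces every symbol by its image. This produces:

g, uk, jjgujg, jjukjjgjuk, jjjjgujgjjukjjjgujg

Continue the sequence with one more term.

Rewriting the 19 symbols of jjjjgujgjjukjjjgujg one by one yields j j j j uk jjg j uk j j jjg ujg j j j uk jjg j uk; concatenated:

jjjjukjjgjukjjjjgujgjjjukjjgjuk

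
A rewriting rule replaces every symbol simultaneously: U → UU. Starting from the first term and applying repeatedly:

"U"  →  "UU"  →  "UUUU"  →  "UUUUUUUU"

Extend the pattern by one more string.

Rewriting each symbol of UUUUUUUU: U→UU, U→UU, U→UU, U→UU, U→UU, U→UU, U→UU, U→UU, which concatenates to UU UU UU UU UU UU UU UU.

UUUUUUUUUUUUUUUU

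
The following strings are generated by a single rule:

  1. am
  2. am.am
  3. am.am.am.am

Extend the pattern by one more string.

am.am.am.am.am.am.am.am

s(k+1) = s(k)·.·s(k) — each term doubles the last with '.' between the halves.
So the next term is two copies of am.am.am.am with '.' between the halves.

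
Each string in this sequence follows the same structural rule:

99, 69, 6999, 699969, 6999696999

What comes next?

This is a Fibonacci-style word recurrence s(k) = s(k−1)·s(k−2): e.g. 69·99 = 6999.
Continuing: 6999696999 · 699969 gives term 6.

6999696999699969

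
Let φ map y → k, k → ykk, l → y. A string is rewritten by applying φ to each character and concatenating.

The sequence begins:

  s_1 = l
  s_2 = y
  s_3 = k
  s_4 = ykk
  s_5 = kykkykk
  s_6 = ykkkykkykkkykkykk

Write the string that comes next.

Rewriting the 17 symbols of ykkkykkykkkykkykk one by one yields k ykk ykk ykk k ykk ykk k ykk ykk ykk k ykk ykk k ykk ykk; concatenated:

kykkykkykkkykkykkkykkykkykkkykkykkkykkykk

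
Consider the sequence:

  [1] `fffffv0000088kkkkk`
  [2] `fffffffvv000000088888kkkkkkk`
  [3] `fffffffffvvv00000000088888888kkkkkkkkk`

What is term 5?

Term n consists of 2n+3 f's, followed by n v's, followed by 2n+3 0's, followed by 3n-1 8's, followed by 2n+3 k's (n = 1, 2, …).
At n = 5 the blocks have lengths 13, 5, 13, 14, 13.

fffffffffffffvvvvv000000000000088888888888888kkkkkkkkkkkkk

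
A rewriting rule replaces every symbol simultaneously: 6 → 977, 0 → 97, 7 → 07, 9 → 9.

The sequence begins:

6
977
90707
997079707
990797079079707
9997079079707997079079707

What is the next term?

99907970799707907970799079707997079079707

Replace each of the 25 characters of 9997079079707997079079707 in place — 9 9 9 07 97 07 9 97 07 9 07 97 07 9 9 07 97 07 9 97 07 9 07 97 07 — and concatenate.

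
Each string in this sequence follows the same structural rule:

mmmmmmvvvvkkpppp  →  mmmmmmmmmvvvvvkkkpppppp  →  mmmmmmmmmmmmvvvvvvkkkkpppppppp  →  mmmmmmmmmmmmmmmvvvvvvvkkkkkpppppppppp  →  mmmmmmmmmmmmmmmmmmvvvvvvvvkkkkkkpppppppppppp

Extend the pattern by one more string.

mmmmmmmmmmmmmmmmmmmmmvvvvvvvvvkkkkkkkpppppppppppppp

The n-th term is 3n m's then n+2 v's then n k's then 2n p's, where the shown terms are n = 2, 3, 4, 5, 6.
At n = 7 the blocks have lengths 21, 9, 7, 14.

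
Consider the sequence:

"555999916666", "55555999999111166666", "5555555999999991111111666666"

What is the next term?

555555555999999999911111111116666666

Each string has the form 5^{2n+1} 9^{2n+2} 1^{3n-2} 6^{n+3} (n = 1, 2, …).
Setting n = 4 gives 9, 10, 10, 7 characters in each block.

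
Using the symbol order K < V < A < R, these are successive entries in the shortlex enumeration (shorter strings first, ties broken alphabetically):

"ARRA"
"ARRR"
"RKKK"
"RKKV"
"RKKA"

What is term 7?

RKVK

Advancing 2 positions from RKKA through RKKA → RKKR reaches term 7.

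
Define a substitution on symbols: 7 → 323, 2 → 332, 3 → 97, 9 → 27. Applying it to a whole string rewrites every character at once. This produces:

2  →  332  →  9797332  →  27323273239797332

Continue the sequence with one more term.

Rewriting the 17 symbols of 27323273239797332 one by one yields 332 323 97 332 97 332 323 97 332 97 27 323 27 323 97 97 332; concatenated:

3323239733297332323973329727323273239797332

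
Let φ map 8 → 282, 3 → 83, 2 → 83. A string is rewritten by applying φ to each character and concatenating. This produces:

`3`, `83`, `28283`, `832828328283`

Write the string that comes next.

Rewriting each symbol of 832828328283: 8→282, 3→83, 2→83, 8→282, 2→83, 8→282, 3→83, 2→83, 8→282, 2→83, 8→282, 3→83, which concatenates to 282 83 83 282 83 282 83 83 282 83 282 83.

28283832828328283832828328283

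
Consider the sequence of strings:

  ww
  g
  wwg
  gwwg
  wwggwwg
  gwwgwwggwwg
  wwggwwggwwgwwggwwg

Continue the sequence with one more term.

This is a Fibonacci-style word recurrence s(k) = s(k−2)·s(k−1): e.g. ww·g = wwg.
Continuing: gwwgwwggwwg · wwggwwggwwgwwggwwg gives term 8.

gwwgwwggwwgwwggwwggwwgwwggwwg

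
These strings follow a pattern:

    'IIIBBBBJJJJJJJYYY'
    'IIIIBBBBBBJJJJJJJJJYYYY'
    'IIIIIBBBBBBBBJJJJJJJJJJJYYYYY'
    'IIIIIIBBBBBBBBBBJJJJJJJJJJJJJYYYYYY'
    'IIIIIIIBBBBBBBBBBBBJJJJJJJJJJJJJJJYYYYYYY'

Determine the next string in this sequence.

The n-th term is n+1 I's then 2n B's then 2n+3 J's then n+1 Y's, where the shown terms are n = 2, 3, 4, 5, 6.
Setting n = 7 gives 8, 14, 17, 8 characters in each block.

IIIIIIIIBBBBBBBBBBBBBBJJJJJJJJJJJJJJJJJYYYYYYYY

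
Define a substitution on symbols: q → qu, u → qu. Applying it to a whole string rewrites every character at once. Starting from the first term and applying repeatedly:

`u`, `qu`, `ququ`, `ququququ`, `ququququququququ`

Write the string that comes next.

Rewriting the 16 symbols of ququququququququ one by one yields qu qu qu qu qu qu qu qu qu qu qu qu qu qu qu qu; concatenated:

ququququququququququququququququ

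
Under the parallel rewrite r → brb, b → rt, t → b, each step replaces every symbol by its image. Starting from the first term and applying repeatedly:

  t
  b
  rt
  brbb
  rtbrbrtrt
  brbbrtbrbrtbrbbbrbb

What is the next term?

rtbrbrtrtbrbbrtbrbrtbrbbrtbrbrtrtrtbrbrtrt

Replace each of the 19 characters of brbbrtbrbrtbrbbbrbb in place — rt brb rt rt brb b rt brb rt brb b rt brb rt rt rt brb rt rt — and concatenate.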